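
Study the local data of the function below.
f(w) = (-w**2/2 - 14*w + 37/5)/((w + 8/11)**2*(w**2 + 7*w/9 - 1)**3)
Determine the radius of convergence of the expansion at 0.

The radius of convergence is -7/18 + (1/18)*sqrt(373).

Denominator factor (w + 8/11)^2: pole of order 2 at -8/11, modulus 8/11.
Denominator factor (w**2 + 7*w/9 - 1)^3: discriminant 373/81, real irrational roots -7/18 + (1/18)*sqrt(373) and -7/18 - (1/18)*sqrt(373); poles of order 3, moduli -7/18 + (1/18)*sqrt(373) and 7/18 + (1/18)*sqrt(373).
The radius of convergence is the smallest modulus among the singular points: -7/18 + (1/18)*sqrt(373).


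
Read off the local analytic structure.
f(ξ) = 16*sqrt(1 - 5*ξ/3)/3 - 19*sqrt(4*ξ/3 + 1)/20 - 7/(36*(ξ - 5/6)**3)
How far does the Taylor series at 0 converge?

The radius of convergence is 3/5.

Denominator factor (ξ - 5/6)^3: pole of order 3 at 5/6, modulus 5/6.
Branch term (16/3)*sqrt(1 - ξ/(3/5)): its argument vanishes at ξ = 3/5, a square-root branch point, modulus 3/5.
Branch term (-19/20)*sqrt(1 - ξ/(-3/4)): its argument vanishes at ξ = -3/4, a square-root branch point, modulus 3/4.
The radius of convergence is the smallest modulus among the singular points: 3/5.


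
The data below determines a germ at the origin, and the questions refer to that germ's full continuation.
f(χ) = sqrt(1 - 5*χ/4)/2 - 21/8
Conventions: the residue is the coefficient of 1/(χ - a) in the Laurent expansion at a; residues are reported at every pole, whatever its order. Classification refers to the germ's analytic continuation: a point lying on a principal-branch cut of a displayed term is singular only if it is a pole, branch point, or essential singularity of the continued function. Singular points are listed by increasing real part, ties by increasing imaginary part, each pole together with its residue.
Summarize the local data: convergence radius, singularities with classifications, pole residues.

Radius of convergence at 0: 4/5.
At 4/5: an algebraic (square-root) branch point.

Branch term (1/2)*sqrt(1 - χ/(4/5)): its argument vanishes at χ = 4/5, a square-root branch point, modulus 4/5.
The radius of convergence is the smallest modulus among the singular points: 4/5.


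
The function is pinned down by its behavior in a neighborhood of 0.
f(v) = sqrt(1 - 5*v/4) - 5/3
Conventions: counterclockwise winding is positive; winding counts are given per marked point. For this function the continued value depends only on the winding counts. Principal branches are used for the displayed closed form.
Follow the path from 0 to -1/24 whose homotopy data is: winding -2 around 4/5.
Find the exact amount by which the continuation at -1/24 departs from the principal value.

The rational part is single-valued and drops out of the difference; each branch term changes only by its own monodromy.
(1)*sqrt(1 - v/(4/5)): winding -2 is even, the square root returns to the same sheet, contribution 0.
Summing the contributions at v = -1/24 gives 0.

Continued minus principal equals 0.


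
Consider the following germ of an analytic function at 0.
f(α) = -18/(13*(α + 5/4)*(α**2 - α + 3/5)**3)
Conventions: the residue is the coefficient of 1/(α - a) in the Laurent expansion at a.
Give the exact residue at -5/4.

At the order-1 pole -5/4 set g(α) = (α - (-5/4))*f(α) = -18/(13*(α**2 - α + 3/5)**3).
Simple pole: residue = g(a) at a = -5/4, which is -1024000/29389269.

The residue is -1024000/29389269.


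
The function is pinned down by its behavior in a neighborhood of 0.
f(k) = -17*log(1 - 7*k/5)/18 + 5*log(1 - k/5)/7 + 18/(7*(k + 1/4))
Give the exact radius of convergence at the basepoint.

Denominator factor (k + 1/4): pole of order 1 at -1/4, modulus 1/4.
Branch term (5/7)*log(1 - k/(5)): its argument vanishes at k = 5, a logarithmic branch point, modulus 5.
Branch term (-17/18)*log(1 - k/(5/7)): its argument vanishes at k = 5/7, a logarithmic branch point, modulus 5/7.
The radius of convergence is the smallest modulus among the singular points: 1/4.

The radius of convergence is 1/4.


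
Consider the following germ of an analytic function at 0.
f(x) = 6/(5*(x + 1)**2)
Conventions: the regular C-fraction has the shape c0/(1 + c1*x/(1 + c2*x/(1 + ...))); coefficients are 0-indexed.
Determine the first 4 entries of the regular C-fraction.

The regular C-fraction coefficients are [6/5, 2, -1/2, 1/2].

Taylor coefficients (expand at 0): a_0 = 6/5, a_1 = -12/5, a_2 = 18/5, a_3 = -24/5.
c0 = a_0 = 6/5. Peel one level at a time: if S = 1 + c*x/S' with S'(0) = 1, then c is the x-coefficient of S and S' = c*x/(S - 1).
S_1 = c0/f = 1 + (2)*x + (1)*x^2 + ...; c1 = 2.
S_2 = c1*x/(S_1 - 1) = 1 + (-1/2)*x + (1/4)*x^2 + ...; c2 = -1/2.
S_3 = c2*x/(S_2 - 1) = 1 + (1/2)*x + ...; c3 = 1/2.


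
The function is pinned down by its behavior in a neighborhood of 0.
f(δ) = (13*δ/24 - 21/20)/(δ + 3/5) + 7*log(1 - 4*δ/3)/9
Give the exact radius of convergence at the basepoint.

Denominator factor (δ + 3/5): pole of order 1 at -3/5, modulus 3/5.
Branch term (7/9)*log(1 - δ/(3/4)): its argument vanishes at δ = 3/4, a logarithmic branch point, modulus 3/4.
The radius of convergence is the smallest modulus among the singular points: 3/5.

The radius of convergence is 3/5.


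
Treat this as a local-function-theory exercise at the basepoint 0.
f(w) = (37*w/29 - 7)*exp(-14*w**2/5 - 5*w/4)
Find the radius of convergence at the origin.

The radius of convergence is infinite.

The factor exp(-14*w**2/5 - 5*w/4) is entire and contributes no finite singular point.
The polynomial part has no poles.
No finite singular points: the Taylor series at 0 converges everywhere.


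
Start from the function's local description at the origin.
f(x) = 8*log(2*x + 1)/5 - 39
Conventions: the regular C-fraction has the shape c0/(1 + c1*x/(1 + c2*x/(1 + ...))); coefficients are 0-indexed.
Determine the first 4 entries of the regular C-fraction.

The regular C-fraction coefficients are [-39, 16/195, 179/195, 65/179].

Taylor coefficients (expand at 0): a_0 = -39, a_1 = 16/5, a_2 = -16/5, a_3 = 64/15.
c0 = a_0 = -39. Peel one level at a time: if S = 1 + c*x/S' with S'(0) = 1, then c is the x-coefficient of S and S' = c*x/(S - 1).
S_1 = c0/f = 1 + (16/195)*x + (-2864/38025)*x^2 + ...; c1 = 16/195.
S_2 = c1*x/(S_1 - 1) = 1 + (179/195)*x + (-1/3)*x^2 + ...; c2 = 179/195.
S_3 = c2*x/(S_2 - 1) = 1 + (65/179)*x + ...; c3 = 65/179.


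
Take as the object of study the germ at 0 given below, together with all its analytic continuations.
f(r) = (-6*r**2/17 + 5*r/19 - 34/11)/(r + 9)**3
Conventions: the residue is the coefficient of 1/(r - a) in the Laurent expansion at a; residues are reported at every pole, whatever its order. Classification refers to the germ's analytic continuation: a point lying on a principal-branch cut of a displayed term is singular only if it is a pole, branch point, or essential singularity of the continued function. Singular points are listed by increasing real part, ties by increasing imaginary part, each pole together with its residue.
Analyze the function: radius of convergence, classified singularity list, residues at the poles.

Denominator factor (r + 9)^3: pole of order 3 at -9, modulus 9.
The radius of convergence is the smallest modulus among the singular points: 9.
At the order-3 pole -9 set g(r) = (r - (-9))^3*f(r) = -6*r**2/17 + 5*r/19 - 34/11.
Order-3 pole: residue = g''(a)/2; g''(-9) = -12/17, so the residue is -6/17.

Radius of convergence at 0: 9.
At -9: a pole of order 3; residue -6/17.


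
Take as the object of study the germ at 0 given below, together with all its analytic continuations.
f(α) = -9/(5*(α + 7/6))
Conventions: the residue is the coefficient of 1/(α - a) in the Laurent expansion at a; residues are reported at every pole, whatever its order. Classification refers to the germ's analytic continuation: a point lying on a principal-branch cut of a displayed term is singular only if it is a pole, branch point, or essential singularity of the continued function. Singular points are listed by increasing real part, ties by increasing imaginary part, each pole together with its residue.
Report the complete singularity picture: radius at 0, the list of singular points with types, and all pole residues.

Radius of convergence at 0: 7/6.
At -7/6: a pole of order 1; residue -9/5.

Denominator factor (α + 7/6): pole of order 1 at -7/6, modulus 7/6.
The radius of convergence is the smallest modulus among the singular points: 7/6.
At the order-1 pole -7/6 set g(α) = (α - (-7/6))*f(α) = -9/5.
Simple pole: residue = g(a) at a = -7/6, which is -9/5.


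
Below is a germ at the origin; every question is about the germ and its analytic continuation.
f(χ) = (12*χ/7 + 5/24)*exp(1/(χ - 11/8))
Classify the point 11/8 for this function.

The exponent 1/(χ - (11/8)) has a pole at 11/8, so exp(1/(χ - (11/8))) takes every nonzero value near it: an essential singularity (not a pole of any order).

The point is an essential singularity.


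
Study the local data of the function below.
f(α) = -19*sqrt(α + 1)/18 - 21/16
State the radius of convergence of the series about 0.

Branch term (-19/18)*sqrt(1 - α/(-1)): its argument vanishes at α = -1, a square-root branch point, modulus 1.
The radius of convergence is the smallest modulus among the singular points: 1.

The radius of convergence is 1.


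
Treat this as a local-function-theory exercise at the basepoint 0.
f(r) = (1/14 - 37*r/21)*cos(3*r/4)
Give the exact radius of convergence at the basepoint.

The factor cos(3*r/4) is entire and contributes no finite singular point.
The polynomial part has no poles.
No finite singular points: the Taylor series at 0 converges everywhere.

The radius of convergence is infinite.


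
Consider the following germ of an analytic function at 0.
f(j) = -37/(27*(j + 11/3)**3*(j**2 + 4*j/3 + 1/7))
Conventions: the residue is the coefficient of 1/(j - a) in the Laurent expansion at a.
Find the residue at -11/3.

At the order-3 pole -11/3 set g(j) = (j - (-11/3))^3*f(j) = -37/(27*(j**2 + 4*j/3 + 1/7)).
Order-3 pole: residue = g''(a)/2; g''(-11/3) = -1169385/10285412, so the residue is -1169385/20570824.

The residue is -1169385/20570824.


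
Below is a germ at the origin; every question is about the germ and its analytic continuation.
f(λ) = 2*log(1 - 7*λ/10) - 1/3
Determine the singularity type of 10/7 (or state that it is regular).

The point is a logarithmic branch point.

The term (2)*log(1 - λ/(10/7)) has argument 1 - 10/7/(10/7) = 0 at 10/7: a logarithmic (infinitely-sheeted) branch point; the remaining terms are analytic or single-valued there.


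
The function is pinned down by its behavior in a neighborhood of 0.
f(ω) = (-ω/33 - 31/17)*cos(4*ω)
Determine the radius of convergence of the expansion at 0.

The factor cos(4*ω) is entire and contributes no finite singular point.
The polynomial part has no poles.
No finite singular points: the Taylor series at 0 converges everywhere.

The radius of convergence is infinite.


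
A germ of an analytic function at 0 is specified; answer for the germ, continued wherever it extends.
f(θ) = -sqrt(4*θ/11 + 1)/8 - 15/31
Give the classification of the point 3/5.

The point is a regular point.

There is no denominator, hence no pole anywhere.
Branch term sqrt(1 - θ/(-11/4)): argument at 3/5 is 67/55, nonzero, so 3/5 is not its branch point (a point on a principal cut is still regular for the continued germ).
So the germ continues analytically to 3/5.


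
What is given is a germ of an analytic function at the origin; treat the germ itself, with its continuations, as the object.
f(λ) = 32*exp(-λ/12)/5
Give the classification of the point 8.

The point is a regular point.

There is no denominator, hence no pole anywhere.
The factor exp(-λ/12) is entire.
So the germ continues analytically to 8.


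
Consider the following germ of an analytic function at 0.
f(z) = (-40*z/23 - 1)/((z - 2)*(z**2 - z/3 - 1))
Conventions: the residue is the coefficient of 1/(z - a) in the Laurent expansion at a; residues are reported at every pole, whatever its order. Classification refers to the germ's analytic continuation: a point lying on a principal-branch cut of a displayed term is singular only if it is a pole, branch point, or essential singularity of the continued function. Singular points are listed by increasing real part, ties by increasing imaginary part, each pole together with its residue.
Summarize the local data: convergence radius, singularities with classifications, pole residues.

Radius of convergence at 0: -1/6 + (1/6)*sqrt(37).
At 1/6 - (1/6)*sqrt(37): a pole of order 1; residue 309/322 - (1719/11914)*sqrt(37).
At 1/6 + (1/6)*sqrt(37): a pole of order 1; residue 309/322 + (1719/11914)*sqrt(37).
At 2: a pole of order 1; residue -309/161.


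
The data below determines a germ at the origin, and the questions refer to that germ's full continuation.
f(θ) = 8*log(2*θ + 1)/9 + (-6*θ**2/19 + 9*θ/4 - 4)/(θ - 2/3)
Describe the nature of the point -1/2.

The point is a logarithmic branch point.

The term (8/9)*log(1 - θ/(-1/2)) has argument 1 - -1/2/(-1/2) = 0 at -1/2: a logarithmic (infinitely-sheeted) branch point; the remaining terms are analytic or single-valued there.


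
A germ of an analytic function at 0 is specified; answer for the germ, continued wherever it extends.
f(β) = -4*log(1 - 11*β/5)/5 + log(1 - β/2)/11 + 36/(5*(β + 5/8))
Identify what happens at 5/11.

The term (-4/5)*log(1 - β/(5/11)) has argument 1 - 5/11/(5/11) = 0 at 5/11: a logarithmic (infinitely-sheeted) branch point; the remaining terms are analytic or single-valued there.

The point is a logarithmic branch point.


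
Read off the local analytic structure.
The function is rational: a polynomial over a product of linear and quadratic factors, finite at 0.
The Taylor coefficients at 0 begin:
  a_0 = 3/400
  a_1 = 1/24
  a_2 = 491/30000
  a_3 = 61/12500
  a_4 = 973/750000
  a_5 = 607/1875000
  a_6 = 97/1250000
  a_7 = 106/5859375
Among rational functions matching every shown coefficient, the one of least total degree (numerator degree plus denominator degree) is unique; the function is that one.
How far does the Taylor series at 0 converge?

No rational of total degree below 3 reproduces all 8 coefficients; solving the [1/2] Pade equations on them gives f(u) = (29*u/30 + 3/16)/(u - 5)**2, whose expansion matches every shown term.
Denominator factor (u - 5)^2: pole of order 2 at 5, modulus 5.
The radius of convergence is the smallest modulus among the singular points: 5.

The radius of convergence is 5.


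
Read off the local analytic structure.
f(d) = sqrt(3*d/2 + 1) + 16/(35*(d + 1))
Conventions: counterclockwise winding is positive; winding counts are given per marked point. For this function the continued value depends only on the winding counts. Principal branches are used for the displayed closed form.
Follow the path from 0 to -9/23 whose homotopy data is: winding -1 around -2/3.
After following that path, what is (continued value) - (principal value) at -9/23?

Continued minus principal equals -(1/23)*sqrt(874).

The rational part is single-valued and drops out of the difference; each branch term changes only by its own monodromy.
(1)*sqrt(1 - d/(-2/3)): winding -1 is odd, the square root flips sign, contributing -2*(1)*sqrt(1 - (-9/23)/(-2/3)) = -2*(1)*sqrt(19/46) = -(1/23)*sqrt(874).
Summing the contributions at d = -9/23 gives -(1/23)*sqrt(874).


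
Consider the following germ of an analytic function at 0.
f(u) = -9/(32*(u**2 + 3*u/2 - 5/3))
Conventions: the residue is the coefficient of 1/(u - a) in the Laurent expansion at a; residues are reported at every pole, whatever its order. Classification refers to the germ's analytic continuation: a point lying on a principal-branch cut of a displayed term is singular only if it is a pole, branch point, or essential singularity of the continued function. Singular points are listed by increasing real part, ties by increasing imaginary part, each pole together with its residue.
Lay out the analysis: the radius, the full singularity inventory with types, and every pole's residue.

Radius of convergence at 0: -3/4 + (1/12)*sqrt(321).
At -3/4 - (1/12)*sqrt(321): a pole of order 1; residue (9/1712)*sqrt(321).
At -3/4 + (1/12)*sqrt(321): a pole of order 1; residue -(9/1712)*sqrt(321).

Denominator factor (u**2 + 3*u/2 - 5/3): discriminant 107/12, real irrational roots -3/4 + (1/12)*sqrt(321) and -3/4 - (1/12)*sqrt(321); poles of order 1, moduli -3/4 + (1/12)*sqrt(321) and 3/4 + (1/12)*sqrt(321).
The radius of convergence is the smallest modulus among the singular points: -3/4 + (1/12)*sqrt(321).
The factor u**2 + 3*u/2 - 5/3 splits as (u - a)(u - a') with a = -3/4 - (1/12)*sqrt(321), a' = -3/4 + (1/12)*sqrt(321). At the order-1 pole a set g(u) = (u - a)*f(u) = [-9/32] / (u - a').
Simple pole: residue = g(a) at a = -3/4 - (1/12)*sqrt(321), which is (9/1712)*sqrt(321).
The factor u**2 + 3*u/2 - 5/3 splits as (u - a)(u - a') with a = -3/4 + (1/12)*sqrt(321), a' = -3/4 - (1/12)*sqrt(321). At the order-1 pole a set g(u) = (u - a)*f(u) = [-9/32] / (u - a').
Simple pole: residue = g(a) at a = -3/4 + (1/12)*sqrt(321), which is -(9/1712)*sqrt(321).
List the singular points by increasing real part (a conjugate pair: the negative imaginary part first).


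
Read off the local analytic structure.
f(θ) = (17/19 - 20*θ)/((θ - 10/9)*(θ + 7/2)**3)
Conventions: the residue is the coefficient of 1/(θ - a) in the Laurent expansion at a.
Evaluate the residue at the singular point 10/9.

The residue is -2363256/10863953.

At the order-1 pole 10/9 set g(θ) = (θ - (10/9))*f(θ) = (17/19 - 20*θ)/(θ + 7/2)**3.
Simple pole: residue = g(a) at a = 10/9, which is -2363256/10863953.


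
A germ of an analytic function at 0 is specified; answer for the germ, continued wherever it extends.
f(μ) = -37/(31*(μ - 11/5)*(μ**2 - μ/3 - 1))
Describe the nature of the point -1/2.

Denominator factors: μ**2 - μ/3 - 1 = -7/12 at μ = -1/2; μ - 11/5 = -27/10 at μ = -1/2 — none vanishes.
So the germ continues analytically to -1/2.

The point is a regular point.


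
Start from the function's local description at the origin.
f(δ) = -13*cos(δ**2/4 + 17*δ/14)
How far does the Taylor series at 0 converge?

The radius of convergence is infinite.

The factor cos(δ**2/4 + 17*δ/14) is entire and contributes no finite singular point.
The polynomial part has no poles.
No finite singular points: the Taylor series at 0 converges everywhere.


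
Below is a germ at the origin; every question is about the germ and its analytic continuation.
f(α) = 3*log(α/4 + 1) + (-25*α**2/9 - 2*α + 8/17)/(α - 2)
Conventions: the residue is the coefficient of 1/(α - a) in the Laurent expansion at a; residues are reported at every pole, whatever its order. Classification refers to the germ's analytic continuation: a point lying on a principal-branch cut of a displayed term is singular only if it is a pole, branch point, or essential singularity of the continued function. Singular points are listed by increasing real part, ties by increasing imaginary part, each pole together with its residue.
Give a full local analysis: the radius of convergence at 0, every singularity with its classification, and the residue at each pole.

Denominator factor (α - 2): pole of order 1 at 2, modulus 2.
Branch term (3)*log(1 - α/(-4)): its argument vanishes at α = -4, a logarithmic branch point, modulus 4.
The radius of convergence is the smallest modulus among the singular points: 2.
The branch term is analytic at 2 and contributes nothing to the residue; only the rational part matters.
At the order-1 pole 2 set g(α) = (α - (2))*(rational part) = -25*α**2/9 - 2*α + 8/17.
Simple pole: residue = g(a) at a = 2, which is -2240/153.
List the singular points by increasing real part (a conjugate pair: the negative imaginary part first).

Radius of convergence at 0: 2.
At -4: a logarithmic branch point.
At 2: a pole of order 1; residue -2240/153.


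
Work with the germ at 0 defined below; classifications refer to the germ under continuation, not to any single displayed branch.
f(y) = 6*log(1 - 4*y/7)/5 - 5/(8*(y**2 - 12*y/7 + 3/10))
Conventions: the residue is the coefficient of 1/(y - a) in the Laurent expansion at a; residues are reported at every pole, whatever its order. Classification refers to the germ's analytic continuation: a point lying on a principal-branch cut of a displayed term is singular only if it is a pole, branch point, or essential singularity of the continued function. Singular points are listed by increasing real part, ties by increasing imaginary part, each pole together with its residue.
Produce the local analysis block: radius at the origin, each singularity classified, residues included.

Radius of convergence at 0: 6/7 - (1/70)*sqrt(2130).
At 6/7 - (1/70)*sqrt(2130): a pole of order 1; residue (35/3408)*sqrt(2130).
At 6/7 + (1/70)*sqrt(2130): a pole of order 1; residue -(35/3408)*sqrt(2130).
At 7/4: a logarithmic branch point.

Denominator factor (y**2 - 12*y/7 + 3/10): discriminant 426/245, real irrational roots 6/7 + (1/70)*sqrt(2130) and 6/7 - (1/70)*sqrt(2130); poles of order 1, moduli 6/7 + (1/70)*sqrt(2130) and 6/7 - (1/70)*sqrt(2130).
Branch term (6/5)*log(1 - y/(7/4)): its argument vanishes at y = 7/4, a logarithmic branch point, modulus 7/4.
The radius of convergence is the smallest modulus among the singular points: 6/7 - (1/70)*sqrt(2130).
The branch term is analytic at 6/7 - (1/70)*sqrt(2130) and contributes nothing to the residue; only the rational part matters.
The factor y**2 - 12*y/7 + 3/10 splits as (y - a)(y - a') with a = 6/7 - (1/70)*sqrt(2130), a' = 6/7 + (1/70)*sqrt(2130). At the order-1 pole a set g(y) = (y - a)*(rational part) = [-5/8] / (y - a').
Simple pole: residue = g(a) at a = 6/7 - (1/70)*sqrt(2130), which is (35/3408)*sqrt(2130).
The branch term is analytic at 6/7 + (1/70)*sqrt(2130) and contributes nothing to the residue; only the rational part matters.
The factor y**2 - 12*y/7 + 3/10 splits as (y - a)(y - a') with a = 6/7 + (1/70)*sqrt(2130), a' = 6/7 - (1/70)*sqrt(2130). At the order-1 pole a set g(y) = (y - a)*(rational part) = [-5/8] / (y - a').
Simple pole: residue = g(a) at a = 6/7 + (1/70)*sqrt(2130), which is -(35/3408)*sqrt(2130).
List the singular points by increasing real part (a conjugate pair: the negative imaginary part first).


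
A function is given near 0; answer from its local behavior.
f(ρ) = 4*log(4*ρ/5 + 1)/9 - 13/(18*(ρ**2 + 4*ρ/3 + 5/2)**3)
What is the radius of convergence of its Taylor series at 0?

The radius of convergence is 5/4.

Denominator factor (ρ**2 + 4*ρ/3 + 5/2)^3: discriminant -74/9, complex-conjugate roots (-2/3) + ((1/6)*sqrt(74))*i and (-2/3) - ((1/6)*sqrt(74))*i; poles of order 3, moduli (1/2)*sqrt(10) and (1/2)*sqrt(10).
Branch term (4/9)*log(1 - ρ/(-5/4)): its argument vanishes at ρ = -5/4, a logarithmic branch point, modulus 5/4.
The radius of convergence is the smallest modulus among the singular points: 5/4.


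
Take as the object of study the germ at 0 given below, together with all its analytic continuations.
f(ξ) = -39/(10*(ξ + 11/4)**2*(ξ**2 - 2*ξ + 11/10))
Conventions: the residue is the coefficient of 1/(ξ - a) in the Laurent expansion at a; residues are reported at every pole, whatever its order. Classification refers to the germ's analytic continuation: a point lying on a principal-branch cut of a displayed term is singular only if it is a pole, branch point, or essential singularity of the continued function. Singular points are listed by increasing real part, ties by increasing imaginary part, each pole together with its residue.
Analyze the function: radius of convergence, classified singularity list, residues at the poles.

Radius of convergence at 0: (1/10)*sqrt(110).
At -11/4: a pole of order 2; residue -187200/1283689.
At (1) - ((1/10)*sqrt(10))*i: a pole of order 1; residue (93600/1283689) - ((174252/1283689)*sqrt(10))*i.
At (1) + ((1/10)*sqrt(10))*i: a pole of order 1; residue (93600/1283689) + ((174252/1283689)*sqrt(10))*i.

Denominator factor (ξ + 11/4)^2: pole of order 2 at -11/4, modulus 11/4.
Denominator factor (ξ**2 - 2*ξ + 11/10): discriminant -2/5, complex-conjugate roots (1) + ((1/10)*sqrt(10))*i and (1) - ((1/10)*sqrt(10))*i; poles of order 1, moduli (1/10)*sqrt(110) and (1/10)*sqrt(110).
The radius of convergence is the smallest modulus among the singular points: (1/10)*sqrt(110).
At the order-2 pole -11/4 set g(ξ) = (ξ - (-11/4))^2*f(ξ) = -39/(10*(ξ**2 - 2*ξ + 11/10)).
Order-2 pole: residue = g'(a); g'(-11/4) = -187200/1283689, so the residue is -187200/1283689.
The factor ξ**2 - 2*ξ + 11/10 splits as (ξ - a)(ξ - a') with a = (1) - ((1/10)*sqrt(10))*i, a' = (1) + ((1/10)*sqrt(10))*i. At the order-1 pole a set g(ξ) = (ξ - a)*f(ξ) = [-39/(10*(ξ + 11/4)**2)] / (ξ - a').
Simple pole: residue = g(a) at a = (1) - ((1/10)*sqrt(10))*i, which is (93600/1283689) - ((174252/1283689)*sqrt(10))*i.
The factor ξ**2 - 2*ξ + 11/10 splits as (ξ - a)(ξ - a') with a = (1) + ((1/10)*sqrt(10))*i, a' = (1) - ((1/10)*sqrt(10))*i. At the order-1 pole a set g(ξ) = (ξ - a)*f(ξ) = [-39/(10*(ξ + 11/4)**2)] / (ξ - a').
Simple pole: residue = g(a) at a = (1) + ((1/10)*sqrt(10))*i, which is (93600/1283689) + ((174252/1283689)*sqrt(10))*i.
List the singular points by increasing real part (a conjugate pair: the negative imaginary part first).


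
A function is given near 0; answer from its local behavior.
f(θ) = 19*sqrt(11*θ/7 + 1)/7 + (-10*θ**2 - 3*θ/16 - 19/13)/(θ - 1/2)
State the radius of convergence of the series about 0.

The radius of convergence is 1/2.

Denominator factor (θ - 1/2): pole of order 1 at 1/2, modulus 1/2.
Branch term (19/7)*sqrt(1 - θ/(-7/11)): its argument vanishes at θ = -7/11, a square-root branch point, modulus 7/11.
The radius of convergence is the smallest modulus among the singular points: 1/2.


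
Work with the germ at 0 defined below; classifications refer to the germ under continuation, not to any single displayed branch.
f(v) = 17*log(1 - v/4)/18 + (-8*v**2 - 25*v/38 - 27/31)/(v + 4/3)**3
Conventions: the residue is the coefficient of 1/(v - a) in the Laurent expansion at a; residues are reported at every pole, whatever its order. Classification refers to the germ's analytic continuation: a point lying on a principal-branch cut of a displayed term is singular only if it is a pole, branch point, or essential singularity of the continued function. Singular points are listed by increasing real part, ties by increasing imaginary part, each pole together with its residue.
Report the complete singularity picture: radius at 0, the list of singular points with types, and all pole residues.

Radius of convergence at 0: 4/3.
At -4/3: a pole of order 3; residue -8.
At 4: a logarithmic branch point.

Denominator factor (v + 4/3)^3: pole of order 3 at -4/3, modulus 4/3.
Branch term (17/18)*log(1 - v/(4)): its argument vanishes at v = 4, a logarithmic branch point, modulus 4.
The radius of convergence is the smallest modulus among the singular points: 4/3.
The branch term is analytic at -4/3 and contributes nothing to the residue; only the rational part matters.
At the order-3 pole -4/3 set g(v) = (v - (-4/3))^3*(rational part) = -8*v**2 - 25*v/38 - 27/31.
Order-3 pole: residue = g''(a)/2; g''(-4/3) = -16, so the residue is -8.
List the singular points by increasing real part (a conjugate pair: the negative imaginary part first).


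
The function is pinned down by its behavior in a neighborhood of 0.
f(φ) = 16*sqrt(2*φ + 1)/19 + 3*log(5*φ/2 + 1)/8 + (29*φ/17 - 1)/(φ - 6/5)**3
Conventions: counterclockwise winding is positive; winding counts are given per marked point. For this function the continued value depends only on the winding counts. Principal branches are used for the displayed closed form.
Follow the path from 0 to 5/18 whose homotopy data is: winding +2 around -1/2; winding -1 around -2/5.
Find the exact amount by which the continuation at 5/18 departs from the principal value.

Continued minus principal equals -(3/4)*pi*i.

The rational part is single-valued and drops out of the difference; each branch term changes only by its own monodromy.
(16/19)*sqrt(1 - φ/(-1/2)): winding +2 is even, the square root returns to the same sheet, contribution 0.
(3/8)*log(1 - φ/(-2/5)): each positive loop around -2/5 adds 2*pi*i to the log, so winding -1 contributes (3/8)*(-1)*2*pi*i = -(3/4)*pi*i.
Summing the contributions at φ = 5/18 gives -(3/4)*pi*i.


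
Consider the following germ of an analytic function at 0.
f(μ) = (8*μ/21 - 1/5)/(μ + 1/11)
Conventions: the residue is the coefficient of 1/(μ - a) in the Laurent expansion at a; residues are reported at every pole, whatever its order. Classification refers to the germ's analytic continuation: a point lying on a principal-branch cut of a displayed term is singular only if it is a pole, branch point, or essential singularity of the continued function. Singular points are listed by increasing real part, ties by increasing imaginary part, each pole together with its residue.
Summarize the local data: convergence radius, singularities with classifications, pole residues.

Radius of convergence at 0: 1/11.
At -1/11: a pole of order 1; residue -271/1155.

Denominator factor (μ + 1/11): pole of order 1 at -1/11, modulus 1/11.
The radius of convergence is the smallest modulus among the singular points: 1/11.
At the order-1 pole -1/11 set g(μ) = (μ - (-1/11))*f(μ) = 8*μ/21 - 1/5.
Simple pole: residue = g(a) at a = -1/11, which is -271/1155.


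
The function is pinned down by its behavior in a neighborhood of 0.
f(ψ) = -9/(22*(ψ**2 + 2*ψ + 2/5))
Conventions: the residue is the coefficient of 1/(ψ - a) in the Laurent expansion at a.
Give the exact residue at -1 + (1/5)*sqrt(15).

The residue is -(3/44)*sqrt(15).

The factor ψ**2 + 2*ψ + 2/5 splits as (ψ - a)(ψ - a') with a = -1 + (1/5)*sqrt(15), a' = -1 - (1/5)*sqrt(15). At the order-1 pole a set g(ψ) = (ψ - a)*f(ψ) = [-9/22] / (ψ - a').
Simple pole: residue = g(a) at a = -1 + (1/5)*sqrt(15), which is -(3/44)*sqrt(15).


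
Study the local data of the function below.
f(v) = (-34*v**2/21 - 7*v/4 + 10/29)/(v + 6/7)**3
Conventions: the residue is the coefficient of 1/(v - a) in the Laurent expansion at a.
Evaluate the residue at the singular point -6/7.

At the order-3 pole -6/7 set g(v) = (v - (-6/7))^3*f(v) = -34*v**2/21 - 7*v/4 + 10/29.
Order-3 pole: residue = g''(a)/2; g''(-6/7) = -68/21, so the residue is -34/21.

The residue is -34/21.


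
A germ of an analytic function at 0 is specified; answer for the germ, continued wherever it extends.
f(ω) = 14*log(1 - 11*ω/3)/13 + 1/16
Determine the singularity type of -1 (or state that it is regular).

The point is a regular point.

There is no denominator, hence no pole anywhere.
Branch term log(1 - ω/(3/11)): argument at -1 is 14/3, nonzero, so -1 is not its branch point (a point on a principal cut is still regular for the continued germ).
So the germ continues analytically to -1.


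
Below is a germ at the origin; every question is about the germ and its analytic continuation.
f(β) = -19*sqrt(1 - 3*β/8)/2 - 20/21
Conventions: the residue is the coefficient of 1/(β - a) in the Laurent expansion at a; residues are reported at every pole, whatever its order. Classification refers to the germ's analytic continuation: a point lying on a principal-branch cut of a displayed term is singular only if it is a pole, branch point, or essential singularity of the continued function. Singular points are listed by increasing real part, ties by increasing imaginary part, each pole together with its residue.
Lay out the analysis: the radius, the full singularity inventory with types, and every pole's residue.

Radius of convergence at 0: 8/3.
At 8/3: an algebraic (square-root) branch point.

Branch term (-19/2)*sqrt(1 - β/(8/3)): its argument vanishes at β = 8/3, a square-root branch point, modulus 8/3.
The radius of convergence is the smallest modulus among the singular points: 8/3.


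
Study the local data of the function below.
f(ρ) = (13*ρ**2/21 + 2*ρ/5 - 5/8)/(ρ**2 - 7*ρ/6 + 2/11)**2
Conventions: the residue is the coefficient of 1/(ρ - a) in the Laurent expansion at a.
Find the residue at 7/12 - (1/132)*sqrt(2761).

The residue is -(46422/2205035)*sqrt(2761).

The factor ρ**2 - 7*ρ/6 + 2/11 splits as (ρ - a)(ρ - a') with a = 7/12 - (1/132)*sqrt(2761), a' = 7/12 + (1/132)*sqrt(2761). At the order-2 pole a set g(ρ) = (ρ - a)^2*f(ρ) = [13*ρ**2/21 + 2*ρ/5 - 5/8] / (ρ - a')^2.
Order-2 pole: residue = g'(a); g'(7/12 - (1/132)*sqrt(2761)) = -(46422/2205035)*sqrt(2761), so the residue is -(46422/2205035)*sqrt(2761).


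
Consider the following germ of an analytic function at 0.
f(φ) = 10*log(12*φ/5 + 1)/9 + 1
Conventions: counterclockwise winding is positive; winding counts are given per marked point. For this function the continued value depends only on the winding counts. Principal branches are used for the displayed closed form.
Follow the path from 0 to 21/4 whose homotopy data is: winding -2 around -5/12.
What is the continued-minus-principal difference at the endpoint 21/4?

Continued minus principal equals -(40/9)*pi*i.

The rational part is single-valued and drops out of the difference; each branch term changes only by its own monodromy.
(10/9)*log(1 - φ/(-5/12)): each positive loop around -5/12 adds 2*pi*i to the log, so winding -2 contributes (10/9)*(-2)*2*pi*i = -(40/9)*pi*i.
Summing the contributions at φ = 21/4 gives -(40/9)*pi*i.


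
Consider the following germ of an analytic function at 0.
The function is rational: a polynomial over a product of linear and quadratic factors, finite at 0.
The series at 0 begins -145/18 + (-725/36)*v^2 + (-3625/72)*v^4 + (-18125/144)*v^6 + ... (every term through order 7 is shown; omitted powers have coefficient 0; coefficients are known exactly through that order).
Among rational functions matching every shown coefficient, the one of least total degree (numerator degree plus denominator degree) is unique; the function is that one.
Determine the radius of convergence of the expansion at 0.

No rational of total degree below 2 reproduces all 8 coefficients; solving the [0/2] Pade equations on them gives f(v) = 29/(9*(v**2 - 2/5)), whose expansion matches every shown term.
Denominator factor (v**2 - 2/5): discriminant 8/5, real irrational roots (1/5)*sqrt(10) and -(1/5)*sqrt(10); poles of order 1, moduli (1/5)*sqrt(10) and (1/5)*sqrt(10).
The radius of convergence is the smallest modulus among the singular points: (1/5)*sqrt(10).

The radius of convergence is (1/5)*sqrt(10).


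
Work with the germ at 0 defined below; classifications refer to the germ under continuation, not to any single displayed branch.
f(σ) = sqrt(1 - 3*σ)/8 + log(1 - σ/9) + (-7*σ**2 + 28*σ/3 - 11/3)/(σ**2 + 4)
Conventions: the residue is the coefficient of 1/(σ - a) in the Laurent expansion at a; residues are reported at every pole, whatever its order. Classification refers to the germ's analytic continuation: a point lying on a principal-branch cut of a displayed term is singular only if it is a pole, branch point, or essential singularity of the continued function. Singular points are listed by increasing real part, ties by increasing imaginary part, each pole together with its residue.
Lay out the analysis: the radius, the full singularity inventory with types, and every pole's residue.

Denominator factor (σ**2 + 4): discriminant -16, complex-conjugate roots (2)*i and -(2)*i; poles of order 1, moduli 2 and 2.
Branch term (1/8)*sqrt(1 - σ/(1/3)): its argument vanishes at σ = 1/3, a square-root branch point, modulus 1/3.
Branch term (1)*log(1 - σ/(9)): its argument vanishes at σ = 9, a logarithmic branch point, modulus 9.
The radius of convergence is the smallest modulus among the singular points: 1/3.
The branch terms are analytic at -(2)*i and contribute nothing to the residue; only the rational part matters.
The factor σ**2 + 4 splits as (σ - a)(σ - a') with a = -(2)*i, a' = (2)*i. At the order-1 pole a set g(σ) = (σ - a)*(rational part) = [-7*σ**2 + 28*σ/3 - 11/3] / (σ - a').
Simple pole: residue = g(a) at a = -(2)*i, which is (14/3) + (73/12)*i.
The branch terms are analytic at (2)*i and contribute nothing to the residue; only the rational part matters.
The factor σ**2 + 4 splits as (σ - a)(σ - a') with a = (2)*i, a' = -(2)*i. At the order-1 pole a set g(σ) = (σ - a)*(rational part) = [-7*σ**2 + 28*σ/3 - 11/3] / (σ - a').
Simple pole: residue = g(a) at a = (2)*i, which is (14/3) - (73/12)*i.
List the singular points by increasing real part (a conjugate pair: the negative imaginary part first).

Radius of convergence at 0: 1/3.
At -(2)*i: a pole of order 1; residue (14/3) + (73/12)*i.
At (2)*i: a pole of order 1; residue (14/3) - (73/12)*i.
At 1/3: an algebraic (square-root) branch point.
At 9: a logarithmic branch point.


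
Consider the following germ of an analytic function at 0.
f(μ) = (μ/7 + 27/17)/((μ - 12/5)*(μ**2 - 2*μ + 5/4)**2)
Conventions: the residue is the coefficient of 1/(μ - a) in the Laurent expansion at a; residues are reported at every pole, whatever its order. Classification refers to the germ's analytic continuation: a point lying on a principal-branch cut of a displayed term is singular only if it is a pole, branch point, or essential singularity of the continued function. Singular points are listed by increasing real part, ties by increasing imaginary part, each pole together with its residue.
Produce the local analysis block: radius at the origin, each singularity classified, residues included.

Denominator factor (μ**2 - 2*μ + 5/4)^2: discriminant -1, complex-conjugate roots (1) + (1/2)*i and (1) - (1/2)*i; poles of order 2, moduli (1/2)*sqrt(5) and (1/2)*sqrt(5).
Denominator factor (μ - 12/5): pole of order 1 at 12/5, modulus 12/5.
The radius of convergence is the smallest modulus among the singular points: (1/2)*sqrt(5).
The factor μ**2 - 2*μ + 5/4 splits as (μ - a)(μ - a') with a = (1) - (1/2)*i, a' = (1) + (1/2)*i. At the order-2 pole a set g(μ) = (μ - a)^2*f(μ) = [(μ/7 + 27/17)/(μ - 12/5)] / (μ - a')^2.
Order-2 pole: residue = g'(a); g'((1) - (1/2)*i) = (-1149000/5812079) - (15776630/5812079)*i, so the residue is (-1149000/5812079) - (15776630/5812079)*i.
The factor μ**2 - 2*μ + 5/4 splits as (μ - a)(μ - a') with a = (1) + (1/2)*i, a' = (1) - (1/2)*i. At the order-2 pole a set g(μ) = (μ - a)^2*f(μ) = [(μ/7 + 27/17)/(μ - 12/5)] / (μ - a')^2.
Order-2 pole: residue = g'(a); g'((1) + (1/2)*i) = (-1149000/5812079) + (15776630/5812079)*i, so the residue is (-1149000/5812079) + (15776630/5812079)*i.
At the order-1 pole 12/5 set g(μ) = (μ - (12/5))*f(μ) = (μ/7 + 27/17)/(μ**2 - 2*μ + 5/4)**2.
Simple pole: residue = g(a) at a = 12/5, which is 2298000/5812079.
List the singular points by increasing real part (a conjugate pair: the negative imaginary part first).

Radius of convergence at 0: (1/2)*sqrt(5).
At (1) - (1/2)*i: a pole of order 2; residue (-1149000/5812079) - (15776630/5812079)*i.
At (1) + (1/2)*i: a pole of order 2; residue (-1149000/5812079) + (15776630/5812079)*i.
At 12/5: a pole of order 1; residue 2298000/5812079.


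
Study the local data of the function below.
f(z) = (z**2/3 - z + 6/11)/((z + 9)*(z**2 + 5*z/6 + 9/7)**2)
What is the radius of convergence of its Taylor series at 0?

Denominator factor (z**2 + 5*z/6 + 9/7)^2: discriminant -1121/252, complex-conjugate roots (-5/12) + ((1/84)*sqrt(7847))*i and (-5/12) - ((1/84)*sqrt(7847))*i; poles of order 2, moduli (3/7)*sqrt(7) and (3/7)*sqrt(7).
Denominator factor (z + 9): pole of order 1 at -9, modulus 9.
The radius of convergence is the smallest modulus among the singular points: (3/7)*sqrt(7).

The radius of convergence is (3/7)*sqrt(7).


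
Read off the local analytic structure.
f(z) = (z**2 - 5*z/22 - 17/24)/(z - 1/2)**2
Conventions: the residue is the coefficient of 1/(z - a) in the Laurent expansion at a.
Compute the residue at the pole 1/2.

At the order-2 pole 1/2 set g(z) = (z - (1/2))^2*f(z) = z**2 - 5*z/22 - 17/24.
Order-2 pole: residue = g'(a); g'(1/2) = 17/22, so the residue is 17/22.

The residue is 17/22.


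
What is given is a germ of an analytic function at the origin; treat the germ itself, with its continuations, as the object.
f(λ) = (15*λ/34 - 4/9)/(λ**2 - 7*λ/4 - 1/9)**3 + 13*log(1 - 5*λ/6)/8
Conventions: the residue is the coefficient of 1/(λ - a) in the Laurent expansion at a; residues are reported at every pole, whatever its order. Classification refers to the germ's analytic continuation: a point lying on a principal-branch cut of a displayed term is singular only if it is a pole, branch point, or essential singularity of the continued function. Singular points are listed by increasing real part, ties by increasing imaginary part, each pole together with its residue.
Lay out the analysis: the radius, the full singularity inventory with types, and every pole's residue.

Radius of convergence at 0: -7/8 + (1/24)*sqrt(505).
At 7/8 - (1/24)*sqrt(505): a pole of order 3; residue (1482624/2189389625)*sqrt(505).
At 6/5: a logarithmic branch point.
At 7/8 + (1/24)*sqrt(505): a pole of order 3; residue -(1482624/2189389625)*sqrt(505).

Denominator factor (λ**2 - 7*λ/4 - 1/9)^3: discriminant 505/144, real irrational roots 7/8 + (1/24)*sqrt(505) and 7/8 - (1/24)*sqrt(505); poles of order 3, moduli 7/8 + (1/24)*sqrt(505) and -7/8 + (1/24)*sqrt(505).
Branch term (13/8)*log(1 - λ/(6/5)): its argument vanishes at λ = 6/5, a logarithmic branch point, modulus 6/5.
The radius of convergence is the smallest modulus among the singular points: -7/8 + (1/24)*sqrt(505).
The branch term is analytic at 7/8 - (1/24)*sqrt(505) and contributes nothing to the residue; only the rational part matters.
The factor λ**2 - 7*λ/4 - 1/9 splits as (λ - a)(λ - a') with a = 7/8 - (1/24)*sqrt(505), a' = 7/8 + (1/24)*sqrt(505). At the order-3 pole a set g(λ) = (λ - a)^3*(rational part) = [15*λ/34 - 4/9] / (λ - a')^3.
Order-3 pole: residue = g''(a)/2; g''(7/8 - (1/24)*sqrt(505)) = (2965248/2189389625)*sqrt(505), so the residue is (1482624/2189389625)*sqrt(505).
The branch term is analytic at 7/8 + (1/24)*sqrt(505) and contributes nothing to the residue; only the rational part matters.
The factor λ**2 - 7*λ/4 - 1/9 splits as (λ - a)(λ - a') with a = 7/8 + (1/24)*sqrt(505), a' = 7/8 - (1/24)*sqrt(505). At the order-3 pole a set g(λ) = (λ - a)^3*(rational part) = [15*λ/34 - 4/9] / (λ - a')^3.
Order-3 pole: residue = g''(a)/2; g''(7/8 + (1/24)*sqrt(505)) = -(2965248/2189389625)*sqrt(505), so the residue is -(1482624/2189389625)*sqrt(505).
List the singular points by increasing real part (a conjugate pair: the negative imaginary part first).
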